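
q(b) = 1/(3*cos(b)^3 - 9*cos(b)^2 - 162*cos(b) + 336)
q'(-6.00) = 0.00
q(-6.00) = 0.01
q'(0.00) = 0.00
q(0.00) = 0.01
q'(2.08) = -0.00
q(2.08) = 0.00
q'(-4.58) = -0.00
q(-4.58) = 0.00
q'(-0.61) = 0.00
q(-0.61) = 0.01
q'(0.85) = -0.00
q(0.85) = 0.00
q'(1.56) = -0.00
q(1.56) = 0.00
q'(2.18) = -0.00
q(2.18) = 0.00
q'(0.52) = -0.00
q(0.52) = 0.01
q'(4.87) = 0.00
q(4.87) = 0.00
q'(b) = (9*sin(b)*cos(b)^2 - 18*sin(b)*cos(b) - 162*sin(b))/(3*cos(b)^3 - 9*cos(b)^2 - 162*cos(b) + 336)^2 = (cos(b)^2 - 2*cos(b) - 18)*sin(b)/(cos(b)^3 - 3*cos(b)^2 - 54*cos(b) + 112)^2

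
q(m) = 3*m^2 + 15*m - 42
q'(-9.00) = -39.00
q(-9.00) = 66.00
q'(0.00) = 15.00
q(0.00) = -42.00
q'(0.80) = 19.80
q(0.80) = -28.08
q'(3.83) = 37.98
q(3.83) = 59.46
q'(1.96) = 26.76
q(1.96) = -1.08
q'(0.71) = 19.26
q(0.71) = -29.84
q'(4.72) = 43.32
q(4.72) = 95.64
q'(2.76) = 31.56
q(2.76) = 22.25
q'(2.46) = 29.76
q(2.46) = 13.05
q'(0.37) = 17.22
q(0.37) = -36.04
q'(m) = 6*m + 15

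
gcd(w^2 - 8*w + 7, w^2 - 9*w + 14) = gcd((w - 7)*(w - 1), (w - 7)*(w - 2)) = w - 7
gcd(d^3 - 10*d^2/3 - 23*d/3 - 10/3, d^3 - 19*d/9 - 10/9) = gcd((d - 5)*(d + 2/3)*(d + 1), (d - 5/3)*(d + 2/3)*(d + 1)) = d^2 + 5*d/3 + 2/3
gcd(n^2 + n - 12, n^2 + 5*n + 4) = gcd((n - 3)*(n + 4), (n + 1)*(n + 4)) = n + 4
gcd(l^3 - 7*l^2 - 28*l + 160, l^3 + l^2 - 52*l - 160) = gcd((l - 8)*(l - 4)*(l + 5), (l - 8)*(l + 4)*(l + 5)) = l^2 - 3*l - 40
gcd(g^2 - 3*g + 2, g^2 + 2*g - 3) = g - 1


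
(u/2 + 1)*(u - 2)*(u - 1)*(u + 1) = u^4/2 - 5*u^2/2 + 2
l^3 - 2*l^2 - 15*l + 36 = (l - 3)^2*(l + 4)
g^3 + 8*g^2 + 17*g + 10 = (g + 1)*(g + 2)*(g + 5)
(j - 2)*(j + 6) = j^2 + 4*j - 12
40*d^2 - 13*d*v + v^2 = (-8*d + v)*(-5*d + v)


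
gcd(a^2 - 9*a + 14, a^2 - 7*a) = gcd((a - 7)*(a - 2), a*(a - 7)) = a - 7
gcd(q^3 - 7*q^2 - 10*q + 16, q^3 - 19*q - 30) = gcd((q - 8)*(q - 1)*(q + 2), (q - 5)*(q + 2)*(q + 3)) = q + 2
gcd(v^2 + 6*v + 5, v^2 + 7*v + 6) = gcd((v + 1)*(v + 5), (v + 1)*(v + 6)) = v + 1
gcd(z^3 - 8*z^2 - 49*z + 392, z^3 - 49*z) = z^2 - 49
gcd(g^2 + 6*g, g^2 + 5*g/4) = g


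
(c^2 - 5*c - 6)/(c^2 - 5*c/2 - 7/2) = 2*(c - 6)/(2*c - 7)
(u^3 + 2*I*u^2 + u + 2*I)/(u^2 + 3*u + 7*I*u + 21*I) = (u^3 + 2*I*u^2 + u + 2*I)/(u^2 + u*(3 + 7*I) + 21*I)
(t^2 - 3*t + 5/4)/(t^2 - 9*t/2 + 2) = (t - 5/2)/(t - 4)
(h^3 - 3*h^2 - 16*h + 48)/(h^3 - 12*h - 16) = (h^2 + h - 12)/(h^2 + 4*h + 4)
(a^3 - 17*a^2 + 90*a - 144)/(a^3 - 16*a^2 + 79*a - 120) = (a - 6)/(a - 5)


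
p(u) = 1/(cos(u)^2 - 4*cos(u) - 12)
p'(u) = (2*sin(u)*cos(u) - 4*sin(u))/(cos(u)^2 - 4*cos(u) - 12)^2 = 2*(cos(u) - 2)*sin(u)/(sin(u)^2 + 4*cos(u) + 11)^2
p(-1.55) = -0.08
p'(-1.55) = 0.03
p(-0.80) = -0.07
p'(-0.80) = 0.01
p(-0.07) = -0.07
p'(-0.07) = 0.00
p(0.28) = -0.07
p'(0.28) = -0.00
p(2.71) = -0.13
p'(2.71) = -0.04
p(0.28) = -0.07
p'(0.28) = -0.00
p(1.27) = -0.08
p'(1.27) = -0.02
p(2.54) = -0.12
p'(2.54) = -0.05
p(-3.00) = -0.14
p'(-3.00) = 0.02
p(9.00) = -0.13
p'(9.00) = -0.04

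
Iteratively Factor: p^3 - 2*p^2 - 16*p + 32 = (p + 4)*(p^2 - 6*p + 8) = (p - 2)*(p + 4)*(p - 4)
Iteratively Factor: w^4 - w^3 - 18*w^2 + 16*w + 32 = (w + 1)*(w^3 - 2*w^2 - 16*w + 32) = (w + 1)*(w + 4)*(w^2 - 6*w + 8) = (w - 2)*(w + 1)*(w + 4)*(w - 4)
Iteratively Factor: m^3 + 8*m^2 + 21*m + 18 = (m + 3)*(m^2 + 5*m + 6) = (m + 3)^2*(m + 2)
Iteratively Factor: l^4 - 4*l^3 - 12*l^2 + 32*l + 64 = (l + 2)*(l^3 - 6*l^2 + 32) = (l - 4)*(l + 2)*(l^2 - 2*l - 8) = (l - 4)*(l + 2)^2*(l - 4)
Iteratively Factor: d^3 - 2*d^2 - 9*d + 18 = (d - 3)*(d^2 + d - 6) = (d - 3)*(d + 3)*(d - 2)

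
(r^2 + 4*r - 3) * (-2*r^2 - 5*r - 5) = -2*r^4 - 13*r^3 - 19*r^2 - 5*r + 15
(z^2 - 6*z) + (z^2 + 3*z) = 2*z^2 - 3*z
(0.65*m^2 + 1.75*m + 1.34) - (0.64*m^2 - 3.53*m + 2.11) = 0.01*m^2 + 5.28*m - 0.77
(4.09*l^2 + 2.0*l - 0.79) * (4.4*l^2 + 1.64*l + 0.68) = 17.996*l^4 + 15.5076*l^3 + 2.5852*l^2 + 0.0644*l - 0.5372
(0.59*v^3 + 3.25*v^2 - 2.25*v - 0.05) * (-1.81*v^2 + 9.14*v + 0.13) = -1.0679*v^5 - 0.4899*v^4 + 33.8542*v^3 - 20.052*v^2 - 0.7495*v - 0.0065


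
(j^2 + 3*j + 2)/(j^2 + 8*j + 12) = (j + 1)/(j + 6)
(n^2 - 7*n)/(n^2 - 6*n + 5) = n*(n - 7)/(n^2 - 6*n + 5)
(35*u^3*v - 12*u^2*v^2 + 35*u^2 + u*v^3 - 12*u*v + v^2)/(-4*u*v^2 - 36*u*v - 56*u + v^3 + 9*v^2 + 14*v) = (-35*u^3*v + 12*u^2*v^2 - 35*u^2 - u*v^3 + 12*u*v - v^2)/(4*u*v^2 + 36*u*v + 56*u - v^3 - 9*v^2 - 14*v)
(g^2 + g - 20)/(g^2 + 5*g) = (g - 4)/g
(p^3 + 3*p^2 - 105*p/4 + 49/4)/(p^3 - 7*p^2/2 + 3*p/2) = (2*p^2 + 7*p - 49)/(2*p*(p - 3))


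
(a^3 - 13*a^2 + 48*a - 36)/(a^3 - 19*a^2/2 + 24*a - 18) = 2*(a^2 - 7*a + 6)/(2*a^2 - 7*a + 6)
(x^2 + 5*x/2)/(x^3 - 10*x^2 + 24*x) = (x + 5/2)/(x^2 - 10*x + 24)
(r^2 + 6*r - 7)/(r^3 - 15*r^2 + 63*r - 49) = (r + 7)/(r^2 - 14*r + 49)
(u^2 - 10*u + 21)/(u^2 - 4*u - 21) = (u - 3)/(u + 3)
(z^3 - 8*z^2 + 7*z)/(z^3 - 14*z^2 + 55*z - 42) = z/(z - 6)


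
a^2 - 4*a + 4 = (a - 2)^2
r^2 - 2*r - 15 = (r - 5)*(r + 3)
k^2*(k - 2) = k^3 - 2*k^2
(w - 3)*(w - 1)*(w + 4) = w^3 - 13*w + 12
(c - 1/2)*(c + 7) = c^2 + 13*c/2 - 7/2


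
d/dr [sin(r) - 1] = cos(r)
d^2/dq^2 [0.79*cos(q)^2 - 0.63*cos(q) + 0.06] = 0.63*cos(q) - 1.58*cos(2*q)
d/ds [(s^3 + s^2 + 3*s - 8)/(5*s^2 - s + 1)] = (5*s^4 - 2*s^3 - 13*s^2 + 82*s - 5)/(25*s^4 - 10*s^3 + 11*s^2 - 2*s + 1)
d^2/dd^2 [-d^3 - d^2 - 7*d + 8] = -6*d - 2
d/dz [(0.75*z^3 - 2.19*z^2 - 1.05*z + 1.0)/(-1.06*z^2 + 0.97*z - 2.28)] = (-0.795*z^4 + 1.455*z^3 - 8.3673*z^2 + 12.1064*z + 1.424)/(1.1236*z^4 - 2.0564*z^3 + 5.7745*z^2 - 4.4232*z + 5.1984)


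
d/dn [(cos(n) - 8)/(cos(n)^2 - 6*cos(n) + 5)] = (cos(n)^2 - 16*cos(n) + 43)*sin(n)/(cos(n)^2 - 6*cos(n) + 5)^2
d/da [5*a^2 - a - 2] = 10*a - 1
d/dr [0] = 0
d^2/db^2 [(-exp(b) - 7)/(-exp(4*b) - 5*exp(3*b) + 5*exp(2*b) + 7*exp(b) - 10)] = (9*exp(8*b) + 167*exp(7*b) + 895*exp(6*b) + 1143*exp(5*b) - 1931*exp(4*b) - 1595*exp(3*b) - 2115*exp(2*b) + 1813*exp(b) + 590)*exp(b)/(exp(12*b) + 15*exp(11*b) + 60*exp(10*b) - 46*exp(9*b) - 480*exp(8*b) + 360*exp(7*b) + 1522*exp(6*b) - 1710*exp(5*b) - 1785*exp(4*b) + 3257*exp(3*b) - 30*exp(2*b) - 2100*exp(b) + 1000)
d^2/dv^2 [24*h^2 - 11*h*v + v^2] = 2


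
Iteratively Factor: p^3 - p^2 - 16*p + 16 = (p - 1)*(p^2 - 16) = (p - 1)*(p + 4)*(p - 4)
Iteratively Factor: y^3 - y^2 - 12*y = (y + 3)*(y^2 - 4*y) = y*(y + 3)*(y - 4)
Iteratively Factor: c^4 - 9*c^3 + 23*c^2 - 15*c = (c)*(c^3 - 9*c^2 + 23*c - 15) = c*(c - 3)*(c^2 - 6*c + 5) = c*(c - 5)*(c - 3)*(c - 1)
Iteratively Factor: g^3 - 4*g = (g - 2)*(g^2 + 2*g) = g*(g - 2)*(g + 2)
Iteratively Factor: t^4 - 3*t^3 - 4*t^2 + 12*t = (t - 3)*(t^3 - 4*t) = (t - 3)*(t + 2)*(t^2 - 2*t) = (t - 3)*(t - 2)*(t + 2)*(t)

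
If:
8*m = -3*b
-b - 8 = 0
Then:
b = -8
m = 3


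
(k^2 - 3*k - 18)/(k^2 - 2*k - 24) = (k + 3)/(k + 4)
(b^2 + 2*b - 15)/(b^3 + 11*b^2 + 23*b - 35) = (b - 3)/(b^2 + 6*b - 7)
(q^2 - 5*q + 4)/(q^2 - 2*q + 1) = (q - 4)/(q - 1)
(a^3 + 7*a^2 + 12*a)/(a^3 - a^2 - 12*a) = (a + 4)/(a - 4)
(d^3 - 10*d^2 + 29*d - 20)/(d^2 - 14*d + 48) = (d^3 - 10*d^2 + 29*d - 20)/(d^2 - 14*d + 48)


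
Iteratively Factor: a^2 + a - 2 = (a - 1)*(a + 2)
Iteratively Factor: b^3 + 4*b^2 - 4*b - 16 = (b - 2)*(b^2 + 6*b + 8) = (b - 2)*(b + 2)*(b + 4)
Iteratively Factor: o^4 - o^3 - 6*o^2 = (o - 3)*(o^3 + 2*o^2) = o*(o - 3)*(o^2 + 2*o) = o^2*(o - 3)*(o + 2)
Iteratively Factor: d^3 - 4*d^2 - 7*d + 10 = (d + 2)*(d^2 - 6*d + 5) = (d - 5)*(d + 2)*(d - 1)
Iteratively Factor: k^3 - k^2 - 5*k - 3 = (k + 1)*(k^2 - 2*k - 3) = (k + 1)^2*(k - 3)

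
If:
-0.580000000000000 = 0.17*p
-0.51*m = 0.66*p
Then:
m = 4.42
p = -3.41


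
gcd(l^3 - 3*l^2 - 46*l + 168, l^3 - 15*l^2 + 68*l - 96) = l - 4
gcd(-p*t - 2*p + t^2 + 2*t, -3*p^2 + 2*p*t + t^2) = p - t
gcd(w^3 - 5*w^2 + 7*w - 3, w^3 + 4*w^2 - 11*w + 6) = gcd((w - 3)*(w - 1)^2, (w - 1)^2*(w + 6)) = w^2 - 2*w + 1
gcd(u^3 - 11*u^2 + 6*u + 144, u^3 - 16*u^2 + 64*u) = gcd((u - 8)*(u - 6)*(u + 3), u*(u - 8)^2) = u - 8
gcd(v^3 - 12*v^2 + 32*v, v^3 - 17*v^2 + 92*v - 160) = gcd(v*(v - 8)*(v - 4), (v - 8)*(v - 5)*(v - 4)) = v^2 - 12*v + 32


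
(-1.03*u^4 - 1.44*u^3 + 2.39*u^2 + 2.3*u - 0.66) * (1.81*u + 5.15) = -1.8643*u^5 - 7.9109*u^4 - 3.0901*u^3 + 16.4715*u^2 + 10.6504*u - 3.399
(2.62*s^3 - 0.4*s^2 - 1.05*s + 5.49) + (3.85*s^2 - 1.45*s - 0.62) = 2.62*s^3 + 3.45*s^2 - 2.5*s + 4.87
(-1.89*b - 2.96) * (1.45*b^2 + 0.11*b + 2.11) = -2.7405*b^3 - 4.4999*b^2 - 4.3135*b - 6.2456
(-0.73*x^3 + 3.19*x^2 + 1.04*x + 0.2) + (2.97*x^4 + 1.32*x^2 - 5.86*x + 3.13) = 2.97*x^4 - 0.73*x^3 + 4.51*x^2 - 4.82*x + 3.33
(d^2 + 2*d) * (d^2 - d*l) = d^4 - d^3*l + 2*d^3 - 2*d^2*l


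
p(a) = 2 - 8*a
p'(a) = -8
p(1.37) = -8.96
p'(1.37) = -8.00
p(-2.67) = 23.36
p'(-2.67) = -8.00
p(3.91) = -29.28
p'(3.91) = -8.00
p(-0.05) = 2.40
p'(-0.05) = -8.00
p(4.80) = -36.40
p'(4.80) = -8.00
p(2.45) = -17.60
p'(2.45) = -8.00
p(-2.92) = 25.36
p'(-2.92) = -8.00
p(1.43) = -9.44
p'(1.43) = -8.00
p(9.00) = -70.00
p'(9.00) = -8.00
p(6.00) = -46.00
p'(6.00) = -8.00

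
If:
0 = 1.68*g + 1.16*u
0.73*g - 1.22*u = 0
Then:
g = 0.00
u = 0.00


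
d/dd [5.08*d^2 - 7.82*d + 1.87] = 10.16*d - 7.82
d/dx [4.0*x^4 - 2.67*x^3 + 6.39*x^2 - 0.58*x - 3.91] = 16.0*x^3 - 8.01*x^2 + 12.78*x - 0.58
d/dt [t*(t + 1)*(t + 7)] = 3*t^2 + 16*t + 7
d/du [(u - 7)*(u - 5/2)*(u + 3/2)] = 3*u^2 - 16*u + 13/4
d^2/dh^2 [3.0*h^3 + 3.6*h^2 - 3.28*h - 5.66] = 18.0*h + 7.2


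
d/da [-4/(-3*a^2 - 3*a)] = 4*(-2*a - 1)/(3*a^2*(a + 1)^2)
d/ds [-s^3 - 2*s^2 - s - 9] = -3*s^2 - 4*s - 1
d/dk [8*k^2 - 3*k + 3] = 16*k - 3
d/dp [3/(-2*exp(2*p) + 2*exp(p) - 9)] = (12*exp(p) - 6)*exp(p)/(2*exp(2*p) - 2*exp(p) + 9)^2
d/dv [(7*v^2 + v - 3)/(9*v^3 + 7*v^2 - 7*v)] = (-63*v^4 - 18*v^3 + 25*v^2 + 42*v - 21)/(v^2*(81*v^4 + 126*v^3 - 77*v^2 - 98*v + 49))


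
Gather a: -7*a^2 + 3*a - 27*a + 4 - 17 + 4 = -7*a^2 - 24*a - 9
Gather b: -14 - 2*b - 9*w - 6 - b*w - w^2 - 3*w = b*(-w - 2) - w^2 - 12*w - 20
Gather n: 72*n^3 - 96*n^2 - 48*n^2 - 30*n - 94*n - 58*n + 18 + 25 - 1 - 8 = 72*n^3 - 144*n^2 - 182*n + 34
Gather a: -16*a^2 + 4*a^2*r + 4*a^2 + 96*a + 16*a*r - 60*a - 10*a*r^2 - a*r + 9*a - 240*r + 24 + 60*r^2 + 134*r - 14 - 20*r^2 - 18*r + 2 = a^2*(4*r - 12) + a*(-10*r^2 + 15*r + 45) + 40*r^2 - 124*r + 12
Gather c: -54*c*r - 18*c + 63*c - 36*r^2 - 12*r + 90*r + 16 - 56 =c*(45 - 54*r) - 36*r^2 + 78*r - 40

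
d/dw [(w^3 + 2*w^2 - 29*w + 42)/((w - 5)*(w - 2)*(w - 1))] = 2*(-5*w^2 + 26*w - 53)/(w^4 - 12*w^3 + 46*w^2 - 60*w + 25)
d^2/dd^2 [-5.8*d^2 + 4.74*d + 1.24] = -11.6000000000000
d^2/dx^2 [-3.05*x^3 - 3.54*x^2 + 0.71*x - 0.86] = -18.3*x - 7.08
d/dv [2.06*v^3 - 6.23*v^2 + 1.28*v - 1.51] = 6.18*v^2 - 12.46*v + 1.28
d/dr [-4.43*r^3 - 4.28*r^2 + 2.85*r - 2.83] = -13.29*r^2 - 8.56*r + 2.85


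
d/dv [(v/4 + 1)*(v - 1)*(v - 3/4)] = 3*v^2/4 + 9*v/8 - 25/16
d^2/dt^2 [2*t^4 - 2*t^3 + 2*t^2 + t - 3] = 24*t^2 - 12*t + 4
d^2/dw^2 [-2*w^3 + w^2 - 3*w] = 2 - 12*w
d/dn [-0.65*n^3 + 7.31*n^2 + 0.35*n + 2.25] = -1.95*n^2 + 14.62*n + 0.35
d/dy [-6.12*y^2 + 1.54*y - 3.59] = 1.54 - 12.24*y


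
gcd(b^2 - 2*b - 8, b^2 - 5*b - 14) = b + 2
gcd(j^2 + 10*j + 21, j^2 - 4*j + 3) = 1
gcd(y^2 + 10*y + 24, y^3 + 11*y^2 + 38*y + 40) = y + 4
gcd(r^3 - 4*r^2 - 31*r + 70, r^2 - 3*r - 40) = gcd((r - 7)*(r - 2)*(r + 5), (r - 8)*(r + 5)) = r + 5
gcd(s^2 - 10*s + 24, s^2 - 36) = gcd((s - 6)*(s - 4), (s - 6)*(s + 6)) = s - 6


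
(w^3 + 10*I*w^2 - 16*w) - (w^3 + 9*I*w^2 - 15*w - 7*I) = I*w^2 - w + 7*I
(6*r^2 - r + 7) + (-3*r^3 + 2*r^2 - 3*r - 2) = -3*r^3 + 8*r^2 - 4*r + 5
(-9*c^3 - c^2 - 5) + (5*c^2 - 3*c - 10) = -9*c^3 + 4*c^2 - 3*c - 15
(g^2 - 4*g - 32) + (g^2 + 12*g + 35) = 2*g^2 + 8*g + 3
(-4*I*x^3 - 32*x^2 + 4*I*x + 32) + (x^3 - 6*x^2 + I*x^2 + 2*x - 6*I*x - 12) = x^3 - 4*I*x^3 - 38*x^2 + I*x^2 + 2*x - 2*I*x + 20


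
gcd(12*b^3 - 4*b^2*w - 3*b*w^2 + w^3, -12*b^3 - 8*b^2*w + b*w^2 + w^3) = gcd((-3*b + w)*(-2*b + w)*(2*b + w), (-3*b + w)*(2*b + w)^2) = -6*b^2 - b*w + w^2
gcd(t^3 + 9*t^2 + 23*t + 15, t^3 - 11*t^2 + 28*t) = 1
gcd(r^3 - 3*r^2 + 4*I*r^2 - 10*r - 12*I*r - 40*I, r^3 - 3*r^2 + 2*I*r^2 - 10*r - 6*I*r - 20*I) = r^2 - 3*r - 10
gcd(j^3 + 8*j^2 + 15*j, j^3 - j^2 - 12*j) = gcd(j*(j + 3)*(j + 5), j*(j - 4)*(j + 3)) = j^2 + 3*j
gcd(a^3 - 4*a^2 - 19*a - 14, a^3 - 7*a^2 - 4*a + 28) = a^2 - 5*a - 14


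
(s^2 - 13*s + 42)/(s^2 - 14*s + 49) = (s - 6)/(s - 7)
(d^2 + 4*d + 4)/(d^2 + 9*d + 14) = (d + 2)/(d + 7)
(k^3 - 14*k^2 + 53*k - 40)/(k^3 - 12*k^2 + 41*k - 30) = (k - 8)/(k - 6)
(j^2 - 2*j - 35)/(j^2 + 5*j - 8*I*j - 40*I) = (j - 7)/(j - 8*I)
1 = 1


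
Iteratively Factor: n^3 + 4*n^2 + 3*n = (n + 1)*(n^2 + 3*n) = n*(n + 1)*(n + 3)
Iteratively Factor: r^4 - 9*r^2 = (r)*(r^3 - 9*r) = r^2*(r^2 - 9) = r^2*(r + 3)*(r - 3)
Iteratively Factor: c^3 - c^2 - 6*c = (c - 3)*(c^2 + 2*c) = c*(c - 3)*(c + 2)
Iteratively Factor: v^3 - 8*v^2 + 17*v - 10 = (v - 1)*(v^2 - 7*v + 10) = (v - 5)*(v - 1)*(v - 2)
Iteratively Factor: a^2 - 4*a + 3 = (a - 3)*(a - 1)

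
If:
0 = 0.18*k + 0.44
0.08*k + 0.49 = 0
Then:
No Solution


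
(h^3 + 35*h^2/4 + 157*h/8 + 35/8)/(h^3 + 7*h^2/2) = 1 + 21/(4*h) + 5/(4*h^2)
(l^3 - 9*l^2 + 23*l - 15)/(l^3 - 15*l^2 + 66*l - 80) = (l^2 - 4*l + 3)/(l^2 - 10*l + 16)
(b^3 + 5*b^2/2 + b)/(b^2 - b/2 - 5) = b*(2*b + 1)/(2*b - 5)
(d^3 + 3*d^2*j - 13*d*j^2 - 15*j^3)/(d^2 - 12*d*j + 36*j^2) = (d^3 + 3*d^2*j - 13*d*j^2 - 15*j^3)/(d^2 - 12*d*j + 36*j^2)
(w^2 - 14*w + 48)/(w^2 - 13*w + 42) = (w - 8)/(w - 7)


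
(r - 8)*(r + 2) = r^2 - 6*r - 16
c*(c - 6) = c^2 - 6*c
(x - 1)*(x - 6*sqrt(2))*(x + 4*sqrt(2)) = x^3 - 2*sqrt(2)*x^2 - x^2 - 48*x + 2*sqrt(2)*x + 48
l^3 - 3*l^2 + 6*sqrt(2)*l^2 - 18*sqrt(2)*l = l*(l - 3)*(l + 6*sqrt(2))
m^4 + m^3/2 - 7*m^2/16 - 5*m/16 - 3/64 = (m - 3/4)*(m + 1/4)*(m + 1/2)^2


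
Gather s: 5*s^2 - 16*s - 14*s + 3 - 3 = 5*s^2 - 30*s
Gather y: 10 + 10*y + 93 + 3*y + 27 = 13*y + 130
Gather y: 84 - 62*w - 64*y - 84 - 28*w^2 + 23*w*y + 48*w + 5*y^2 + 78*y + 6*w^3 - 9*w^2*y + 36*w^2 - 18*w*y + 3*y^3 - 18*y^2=6*w^3 + 8*w^2 - 14*w + 3*y^3 - 13*y^2 + y*(-9*w^2 + 5*w + 14)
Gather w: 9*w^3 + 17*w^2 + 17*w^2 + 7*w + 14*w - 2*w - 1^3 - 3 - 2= 9*w^3 + 34*w^2 + 19*w - 6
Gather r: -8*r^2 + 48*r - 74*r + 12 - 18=-8*r^2 - 26*r - 6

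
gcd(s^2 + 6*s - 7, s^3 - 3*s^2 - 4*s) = 1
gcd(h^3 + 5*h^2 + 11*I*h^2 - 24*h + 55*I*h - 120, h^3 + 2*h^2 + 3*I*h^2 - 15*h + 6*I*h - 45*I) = h^2 + h*(5 + 3*I) + 15*I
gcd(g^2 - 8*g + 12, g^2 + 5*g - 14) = g - 2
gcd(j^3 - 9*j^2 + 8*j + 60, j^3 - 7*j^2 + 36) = j^2 - 4*j - 12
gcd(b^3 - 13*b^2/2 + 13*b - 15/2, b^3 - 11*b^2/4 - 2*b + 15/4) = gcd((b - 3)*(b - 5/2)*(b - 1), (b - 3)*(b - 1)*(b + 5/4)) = b^2 - 4*b + 3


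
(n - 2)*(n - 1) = n^2 - 3*n + 2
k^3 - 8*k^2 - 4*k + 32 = (k - 8)*(k - 2)*(k + 2)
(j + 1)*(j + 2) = j^2 + 3*j + 2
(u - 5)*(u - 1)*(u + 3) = u^3 - 3*u^2 - 13*u + 15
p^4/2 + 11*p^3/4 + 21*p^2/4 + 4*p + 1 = (p/2 + 1/2)*(p + 1/2)*(p + 2)^2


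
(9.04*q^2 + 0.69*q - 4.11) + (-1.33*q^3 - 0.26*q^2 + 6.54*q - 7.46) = -1.33*q^3 + 8.78*q^2 + 7.23*q - 11.57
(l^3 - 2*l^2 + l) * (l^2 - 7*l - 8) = l^5 - 9*l^4 + 7*l^3 + 9*l^2 - 8*l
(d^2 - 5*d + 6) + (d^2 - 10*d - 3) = 2*d^2 - 15*d + 3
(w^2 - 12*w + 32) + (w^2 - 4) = 2*w^2 - 12*w + 28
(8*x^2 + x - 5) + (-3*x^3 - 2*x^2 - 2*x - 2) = -3*x^3 + 6*x^2 - x - 7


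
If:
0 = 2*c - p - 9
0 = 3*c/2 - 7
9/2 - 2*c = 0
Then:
No Solution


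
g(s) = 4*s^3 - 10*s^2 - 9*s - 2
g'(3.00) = 39.00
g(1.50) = -24.50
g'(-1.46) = 45.78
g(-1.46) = -22.62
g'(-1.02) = 23.88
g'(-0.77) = 13.51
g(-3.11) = -191.05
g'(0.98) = -17.08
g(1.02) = -17.34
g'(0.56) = -16.44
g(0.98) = -16.66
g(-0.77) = -2.83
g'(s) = 12*s^2 - 20*s - 9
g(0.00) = -2.00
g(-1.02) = -7.47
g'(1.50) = -12.00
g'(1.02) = -16.92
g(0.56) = -9.47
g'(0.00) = -9.00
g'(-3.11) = 169.27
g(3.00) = -11.00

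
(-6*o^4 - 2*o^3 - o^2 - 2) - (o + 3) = -6*o^4 - 2*o^3 - o^2 - o - 5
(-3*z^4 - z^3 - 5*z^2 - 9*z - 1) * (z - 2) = -3*z^5 + 5*z^4 - 3*z^3 + z^2 + 17*z + 2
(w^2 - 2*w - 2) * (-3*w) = -3*w^3 + 6*w^2 + 6*w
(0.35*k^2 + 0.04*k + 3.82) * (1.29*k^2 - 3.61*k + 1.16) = 0.4515*k^4 - 1.2119*k^3 + 5.1894*k^2 - 13.7438*k + 4.4312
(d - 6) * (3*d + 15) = 3*d^2 - 3*d - 90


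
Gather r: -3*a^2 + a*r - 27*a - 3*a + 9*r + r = -3*a^2 - 30*a + r*(a + 10)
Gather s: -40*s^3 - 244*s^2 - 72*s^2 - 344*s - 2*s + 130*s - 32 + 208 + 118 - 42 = -40*s^3 - 316*s^2 - 216*s + 252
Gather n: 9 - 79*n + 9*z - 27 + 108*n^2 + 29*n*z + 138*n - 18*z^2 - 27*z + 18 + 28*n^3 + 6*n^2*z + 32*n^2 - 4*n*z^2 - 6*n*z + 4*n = 28*n^3 + n^2*(6*z + 140) + n*(-4*z^2 + 23*z + 63) - 18*z^2 - 18*z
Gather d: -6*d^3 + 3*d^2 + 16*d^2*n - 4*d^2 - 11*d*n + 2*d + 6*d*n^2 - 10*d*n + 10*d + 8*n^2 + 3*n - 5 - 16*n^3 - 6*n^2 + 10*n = -6*d^3 + d^2*(16*n - 1) + d*(6*n^2 - 21*n + 12) - 16*n^3 + 2*n^2 + 13*n - 5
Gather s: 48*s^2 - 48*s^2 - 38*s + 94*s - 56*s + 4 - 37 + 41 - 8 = 0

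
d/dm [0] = 0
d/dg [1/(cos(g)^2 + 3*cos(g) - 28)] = (2*cos(g) + 3)*sin(g)/(cos(g)^2 + 3*cos(g) - 28)^2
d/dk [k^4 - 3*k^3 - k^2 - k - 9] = 4*k^3 - 9*k^2 - 2*k - 1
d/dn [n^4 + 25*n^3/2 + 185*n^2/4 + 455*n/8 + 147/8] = 4*n^3 + 75*n^2/2 + 185*n/2 + 455/8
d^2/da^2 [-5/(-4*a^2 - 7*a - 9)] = 10*(-16*a^2 - 28*a + (8*a + 7)^2 - 36)/(4*a^2 + 7*a + 9)^3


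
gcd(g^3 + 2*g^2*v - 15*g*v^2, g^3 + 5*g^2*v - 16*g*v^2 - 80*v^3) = g + 5*v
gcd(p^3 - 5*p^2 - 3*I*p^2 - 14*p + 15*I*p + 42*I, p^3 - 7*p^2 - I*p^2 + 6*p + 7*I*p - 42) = p^2 + p*(-7 - 3*I) + 21*I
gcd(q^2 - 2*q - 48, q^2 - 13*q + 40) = q - 8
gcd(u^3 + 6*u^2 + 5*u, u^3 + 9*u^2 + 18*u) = u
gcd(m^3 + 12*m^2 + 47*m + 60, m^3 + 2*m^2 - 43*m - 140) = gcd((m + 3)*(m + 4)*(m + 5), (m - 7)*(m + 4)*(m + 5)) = m^2 + 9*m + 20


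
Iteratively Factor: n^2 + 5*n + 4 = (n + 1)*(n + 4)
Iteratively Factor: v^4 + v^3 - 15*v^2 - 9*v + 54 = (v - 2)*(v^3 + 3*v^2 - 9*v - 27) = (v - 3)*(v - 2)*(v^2 + 6*v + 9) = (v - 3)*(v - 2)*(v + 3)*(v + 3)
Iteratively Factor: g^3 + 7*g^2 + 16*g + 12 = (g + 2)*(g^2 + 5*g + 6) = (g + 2)*(g + 3)*(g + 2)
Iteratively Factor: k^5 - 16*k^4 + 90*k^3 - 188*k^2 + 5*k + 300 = (k - 3)*(k^4 - 13*k^3 + 51*k^2 - 35*k - 100) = (k - 4)*(k - 3)*(k^3 - 9*k^2 + 15*k + 25) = (k - 5)*(k - 4)*(k - 3)*(k^2 - 4*k - 5) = (k - 5)*(k - 4)*(k - 3)*(k + 1)*(k - 5)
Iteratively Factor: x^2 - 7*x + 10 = (x - 5)*(x - 2)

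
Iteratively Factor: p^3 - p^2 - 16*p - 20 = (p + 2)*(p^2 - 3*p - 10) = (p + 2)^2*(p - 5)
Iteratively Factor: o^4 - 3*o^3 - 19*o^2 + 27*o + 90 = (o + 3)*(o^3 - 6*o^2 - o + 30) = (o + 2)*(o + 3)*(o^2 - 8*o + 15) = (o - 3)*(o + 2)*(o + 3)*(o - 5)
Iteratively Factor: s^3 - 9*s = (s + 3)*(s^2 - 3*s) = (s - 3)*(s + 3)*(s)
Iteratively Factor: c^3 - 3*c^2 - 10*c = (c)*(c^2 - 3*c - 10) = c*(c + 2)*(c - 5)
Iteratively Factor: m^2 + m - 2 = (m + 2)*(m - 1)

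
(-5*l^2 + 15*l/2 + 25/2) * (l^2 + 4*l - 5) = -5*l^4 - 25*l^3/2 + 135*l^2/2 + 25*l/2 - 125/2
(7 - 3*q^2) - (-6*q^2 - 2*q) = 3*q^2 + 2*q + 7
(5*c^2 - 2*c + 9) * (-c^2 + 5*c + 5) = -5*c^4 + 27*c^3 + 6*c^2 + 35*c + 45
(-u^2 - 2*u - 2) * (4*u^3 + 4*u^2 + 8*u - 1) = -4*u^5 - 12*u^4 - 24*u^3 - 23*u^2 - 14*u + 2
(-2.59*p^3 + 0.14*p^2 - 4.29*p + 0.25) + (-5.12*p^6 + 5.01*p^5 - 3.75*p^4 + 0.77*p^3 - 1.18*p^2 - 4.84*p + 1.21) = -5.12*p^6 + 5.01*p^5 - 3.75*p^4 - 1.82*p^3 - 1.04*p^2 - 9.13*p + 1.46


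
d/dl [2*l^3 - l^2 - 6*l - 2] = 6*l^2 - 2*l - 6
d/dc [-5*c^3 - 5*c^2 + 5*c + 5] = -15*c^2 - 10*c + 5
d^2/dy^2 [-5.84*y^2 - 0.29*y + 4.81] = -11.6800000000000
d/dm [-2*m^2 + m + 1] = 1 - 4*m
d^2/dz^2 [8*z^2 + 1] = 16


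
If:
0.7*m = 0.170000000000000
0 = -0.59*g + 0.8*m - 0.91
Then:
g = -1.21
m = 0.24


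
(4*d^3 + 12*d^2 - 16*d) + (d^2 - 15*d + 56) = 4*d^3 + 13*d^2 - 31*d + 56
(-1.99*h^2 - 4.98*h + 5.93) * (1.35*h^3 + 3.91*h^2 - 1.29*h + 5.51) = -2.6865*h^5 - 14.5039*h^4 - 8.8992*h^3 + 18.6456*h^2 - 35.0895*h + 32.6743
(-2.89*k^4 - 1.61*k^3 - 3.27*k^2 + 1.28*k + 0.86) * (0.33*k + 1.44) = -0.9537*k^5 - 4.6929*k^4 - 3.3975*k^3 - 4.2864*k^2 + 2.127*k + 1.2384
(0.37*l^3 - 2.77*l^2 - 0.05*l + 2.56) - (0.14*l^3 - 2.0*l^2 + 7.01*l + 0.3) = 0.23*l^3 - 0.77*l^2 - 7.06*l + 2.26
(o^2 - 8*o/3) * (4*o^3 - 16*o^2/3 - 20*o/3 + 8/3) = 4*o^5 - 16*o^4 + 68*o^3/9 + 184*o^2/9 - 64*o/9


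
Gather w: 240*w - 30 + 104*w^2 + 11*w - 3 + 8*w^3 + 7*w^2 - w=8*w^3 + 111*w^2 + 250*w - 33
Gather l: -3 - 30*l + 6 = 3 - 30*l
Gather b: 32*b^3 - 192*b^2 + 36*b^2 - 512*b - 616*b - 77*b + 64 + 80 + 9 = 32*b^3 - 156*b^2 - 1205*b + 153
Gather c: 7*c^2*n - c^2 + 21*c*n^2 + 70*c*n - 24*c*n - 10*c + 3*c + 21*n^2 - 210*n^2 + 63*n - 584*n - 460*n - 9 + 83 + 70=c^2*(7*n - 1) + c*(21*n^2 + 46*n - 7) - 189*n^2 - 981*n + 144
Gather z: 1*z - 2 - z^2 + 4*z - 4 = -z^2 + 5*z - 6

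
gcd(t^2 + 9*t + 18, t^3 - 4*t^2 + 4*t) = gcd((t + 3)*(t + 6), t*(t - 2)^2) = 1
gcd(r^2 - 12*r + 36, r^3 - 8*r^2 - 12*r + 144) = r^2 - 12*r + 36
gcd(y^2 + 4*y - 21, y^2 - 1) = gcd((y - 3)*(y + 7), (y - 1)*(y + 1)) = 1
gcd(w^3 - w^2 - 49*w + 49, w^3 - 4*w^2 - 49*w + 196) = w^2 - 49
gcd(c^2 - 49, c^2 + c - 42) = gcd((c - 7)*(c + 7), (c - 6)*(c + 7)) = c + 7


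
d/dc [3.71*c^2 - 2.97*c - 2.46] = 7.42*c - 2.97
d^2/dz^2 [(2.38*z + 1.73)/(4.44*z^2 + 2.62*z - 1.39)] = ((2.38*z + 1.73)*(8.88*z + 2.62)*(17.76*z + 5.24) - (63.4032*z + 27.8336)*(4.44*z^2 + 2.62*z - 1.39))/(4.44*z^2 + 2.62*z - 1.39)^3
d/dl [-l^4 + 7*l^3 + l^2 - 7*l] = -4*l^3 + 21*l^2 + 2*l - 7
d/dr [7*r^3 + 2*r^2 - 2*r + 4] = 21*r^2 + 4*r - 2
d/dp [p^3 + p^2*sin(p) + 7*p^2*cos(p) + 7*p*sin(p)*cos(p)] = -7*p^2*sin(p) + p^2*cos(p) + 3*p^2 + 2*p*sin(p) + 14*p*cos(p) + 7*p*cos(2*p) + 7*sin(2*p)/2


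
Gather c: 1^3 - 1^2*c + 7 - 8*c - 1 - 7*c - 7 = -16*c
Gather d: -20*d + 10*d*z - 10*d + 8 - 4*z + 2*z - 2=d*(10*z - 30) - 2*z + 6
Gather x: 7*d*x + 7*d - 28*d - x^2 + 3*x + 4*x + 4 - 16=-21*d - x^2 + x*(7*d + 7) - 12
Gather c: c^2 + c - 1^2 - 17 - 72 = c^2 + c - 90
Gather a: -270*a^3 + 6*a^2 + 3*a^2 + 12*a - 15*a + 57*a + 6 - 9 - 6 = -270*a^3 + 9*a^2 + 54*a - 9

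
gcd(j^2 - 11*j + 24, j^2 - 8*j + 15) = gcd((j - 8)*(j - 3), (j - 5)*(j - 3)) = j - 3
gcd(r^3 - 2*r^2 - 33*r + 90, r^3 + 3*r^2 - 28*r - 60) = r^2 + r - 30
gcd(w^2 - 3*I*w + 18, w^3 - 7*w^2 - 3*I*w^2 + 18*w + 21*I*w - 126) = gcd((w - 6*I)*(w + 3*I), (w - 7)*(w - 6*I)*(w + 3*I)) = w^2 - 3*I*w + 18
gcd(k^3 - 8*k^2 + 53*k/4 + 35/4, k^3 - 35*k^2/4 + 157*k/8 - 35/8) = k^2 - 17*k/2 + 35/2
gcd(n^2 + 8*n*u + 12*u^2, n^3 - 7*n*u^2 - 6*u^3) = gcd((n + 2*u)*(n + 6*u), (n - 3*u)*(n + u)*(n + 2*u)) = n + 2*u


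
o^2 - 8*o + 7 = (o - 7)*(o - 1)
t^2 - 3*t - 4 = (t - 4)*(t + 1)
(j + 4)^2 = j^2 + 8*j + 16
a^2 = a^2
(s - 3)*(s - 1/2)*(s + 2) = s^3 - 3*s^2/2 - 11*s/2 + 3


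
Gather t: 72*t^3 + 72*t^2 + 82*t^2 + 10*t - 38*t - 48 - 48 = 72*t^3 + 154*t^2 - 28*t - 96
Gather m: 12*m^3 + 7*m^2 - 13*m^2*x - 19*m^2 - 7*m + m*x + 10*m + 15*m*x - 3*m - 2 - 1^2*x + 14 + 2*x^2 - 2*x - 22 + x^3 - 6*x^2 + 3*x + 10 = 12*m^3 + m^2*(-13*x - 12) + 16*m*x + x^3 - 4*x^2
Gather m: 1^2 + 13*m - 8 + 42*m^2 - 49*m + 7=42*m^2 - 36*m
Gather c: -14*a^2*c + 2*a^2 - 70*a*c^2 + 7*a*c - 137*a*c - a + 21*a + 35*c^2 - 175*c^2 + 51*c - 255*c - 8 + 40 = 2*a^2 + 20*a + c^2*(-70*a - 140) + c*(-14*a^2 - 130*a - 204) + 32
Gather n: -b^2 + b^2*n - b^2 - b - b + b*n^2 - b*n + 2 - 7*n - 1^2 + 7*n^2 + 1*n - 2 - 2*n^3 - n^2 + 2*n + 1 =-2*b^2 - 2*b - 2*n^3 + n^2*(b + 6) + n*(b^2 - b - 4)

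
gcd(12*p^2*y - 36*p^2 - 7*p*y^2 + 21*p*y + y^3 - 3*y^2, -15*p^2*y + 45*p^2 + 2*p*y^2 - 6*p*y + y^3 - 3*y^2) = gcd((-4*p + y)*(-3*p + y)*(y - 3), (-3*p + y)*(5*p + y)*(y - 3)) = -3*p*y + 9*p + y^2 - 3*y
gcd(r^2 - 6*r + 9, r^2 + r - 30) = 1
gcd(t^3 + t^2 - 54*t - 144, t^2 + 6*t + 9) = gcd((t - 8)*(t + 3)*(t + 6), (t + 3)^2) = t + 3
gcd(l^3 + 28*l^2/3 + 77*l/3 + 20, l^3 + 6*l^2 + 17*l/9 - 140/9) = l + 5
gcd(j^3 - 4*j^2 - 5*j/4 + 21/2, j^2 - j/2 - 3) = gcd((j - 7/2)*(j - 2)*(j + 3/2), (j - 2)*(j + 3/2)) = j^2 - j/2 - 3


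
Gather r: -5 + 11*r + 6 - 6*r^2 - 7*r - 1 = -6*r^2 + 4*r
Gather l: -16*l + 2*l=-14*l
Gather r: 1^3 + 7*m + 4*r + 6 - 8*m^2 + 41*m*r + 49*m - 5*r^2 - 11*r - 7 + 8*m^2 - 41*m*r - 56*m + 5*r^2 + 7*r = 0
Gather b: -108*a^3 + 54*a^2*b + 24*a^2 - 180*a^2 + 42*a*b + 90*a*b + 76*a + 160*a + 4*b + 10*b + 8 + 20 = -108*a^3 - 156*a^2 + 236*a + b*(54*a^2 + 132*a + 14) + 28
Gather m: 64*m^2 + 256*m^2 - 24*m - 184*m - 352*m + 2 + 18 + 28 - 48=320*m^2 - 560*m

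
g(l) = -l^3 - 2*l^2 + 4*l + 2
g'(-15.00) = -611.00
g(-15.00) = 2867.00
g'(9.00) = -275.00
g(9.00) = -853.00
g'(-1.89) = 0.84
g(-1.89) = -5.95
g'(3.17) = -38.83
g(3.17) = -37.27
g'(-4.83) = -46.67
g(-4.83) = 48.70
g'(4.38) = -71.07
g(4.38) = -102.88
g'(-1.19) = 4.51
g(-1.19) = -3.91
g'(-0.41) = 5.14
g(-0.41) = 0.09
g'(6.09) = -131.62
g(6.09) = -273.68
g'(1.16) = -4.68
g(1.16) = 2.39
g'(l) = -3*l^2 - 4*l + 4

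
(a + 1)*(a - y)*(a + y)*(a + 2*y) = a^4 + 2*a^3*y + a^3 - a^2*y^2 + 2*a^2*y - 2*a*y^3 - a*y^2 - 2*y^3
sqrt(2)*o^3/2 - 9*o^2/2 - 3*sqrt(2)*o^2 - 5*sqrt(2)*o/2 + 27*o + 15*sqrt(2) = (o - 6)*(o - 5*sqrt(2))*(sqrt(2)*o/2 + 1/2)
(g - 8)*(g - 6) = g^2 - 14*g + 48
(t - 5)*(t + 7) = t^2 + 2*t - 35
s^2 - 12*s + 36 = (s - 6)^2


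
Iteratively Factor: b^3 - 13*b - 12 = (b + 3)*(b^2 - 3*b - 4) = (b - 4)*(b + 3)*(b + 1)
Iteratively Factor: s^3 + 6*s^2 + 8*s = (s + 2)*(s^2 + 4*s) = (s + 2)*(s + 4)*(s)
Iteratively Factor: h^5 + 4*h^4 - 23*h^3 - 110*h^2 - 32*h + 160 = (h - 1)*(h^4 + 5*h^3 - 18*h^2 - 128*h - 160) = (h - 1)*(h + 4)*(h^3 + h^2 - 22*h - 40) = (h - 5)*(h - 1)*(h + 4)*(h^2 + 6*h + 8) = (h - 5)*(h - 1)*(h + 4)^2*(h + 2)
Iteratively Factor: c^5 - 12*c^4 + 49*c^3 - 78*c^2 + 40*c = (c - 5)*(c^4 - 7*c^3 + 14*c^2 - 8*c) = (c - 5)*(c - 4)*(c^3 - 3*c^2 + 2*c) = c*(c - 5)*(c - 4)*(c^2 - 3*c + 2) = c*(c - 5)*(c - 4)*(c - 1)*(c - 2)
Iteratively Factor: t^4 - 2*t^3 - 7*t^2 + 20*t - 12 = (t - 2)*(t^3 - 7*t + 6) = (t - 2)*(t + 3)*(t^2 - 3*t + 2) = (t - 2)^2*(t + 3)*(t - 1)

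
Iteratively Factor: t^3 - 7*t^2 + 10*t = (t - 2)*(t^2 - 5*t) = t*(t - 2)*(t - 5)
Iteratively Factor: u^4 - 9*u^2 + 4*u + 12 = (u + 3)*(u^3 - 3*u^2 + 4) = (u - 2)*(u + 3)*(u^2 - u - 2) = (u - 2)*(u + 1)*(u + 3)*(u - 2)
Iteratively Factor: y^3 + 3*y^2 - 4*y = (y + 4)*(y^2 - y) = (y - 1)*(y + 4)*(y)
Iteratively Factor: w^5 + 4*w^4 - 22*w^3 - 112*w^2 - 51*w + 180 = (w - 1)*(w^4 + 5*w^3 - 17*w^2 - 129*w - 180) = (w - 1)*(w + 4)*(w^3 + w^2 - 21*w - 45) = (w - 5)*(w - 1)*(w + 4)*(w^2 + 6*w + 9) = (w - 5)*(w - 1)*(w + 3)*(w + 4)*(w + 3)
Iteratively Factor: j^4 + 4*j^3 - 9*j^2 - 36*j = (j)*(j^3 + 4*j^2 - 9*j - 36) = j*(j + 3)*(j^2 + j - 12) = j*(j - 3)*(j + 3)*(j + 4)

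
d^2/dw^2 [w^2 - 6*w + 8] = 2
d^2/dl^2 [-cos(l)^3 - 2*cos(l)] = (5 - 9*sin(l)^2)*cos(l)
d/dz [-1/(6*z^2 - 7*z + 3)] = (12*z - 7)/(6*z^2 - 7*z + 3)^2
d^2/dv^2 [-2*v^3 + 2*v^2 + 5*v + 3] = 4 - 12*v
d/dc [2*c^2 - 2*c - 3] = 4*c - 2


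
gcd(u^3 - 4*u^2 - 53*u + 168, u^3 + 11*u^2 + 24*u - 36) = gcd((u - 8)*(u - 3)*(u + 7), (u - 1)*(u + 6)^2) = 1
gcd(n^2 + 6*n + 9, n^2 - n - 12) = n + 3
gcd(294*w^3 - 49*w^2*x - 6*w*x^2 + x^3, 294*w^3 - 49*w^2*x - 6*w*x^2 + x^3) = 294*w^3 - 49*w^2*x - 6*w*x^2 + x^3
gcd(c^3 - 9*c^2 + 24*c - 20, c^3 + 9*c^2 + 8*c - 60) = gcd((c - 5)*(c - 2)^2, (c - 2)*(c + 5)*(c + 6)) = c - 2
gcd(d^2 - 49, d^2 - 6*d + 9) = 1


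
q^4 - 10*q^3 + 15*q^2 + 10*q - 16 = (q - 8)*(q - 2)*(q - 1)*(q + 1)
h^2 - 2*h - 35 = (h - 7)*(h + 5)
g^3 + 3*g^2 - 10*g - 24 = (g - 3)*(g + 2)*(g + 4)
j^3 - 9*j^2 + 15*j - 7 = (j - 7)*(j - 1)^2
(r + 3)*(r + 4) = r^2 + 7*r + 12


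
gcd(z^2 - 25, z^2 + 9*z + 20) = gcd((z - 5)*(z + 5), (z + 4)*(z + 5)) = z + 5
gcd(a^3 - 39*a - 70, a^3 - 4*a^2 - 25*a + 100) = a + 5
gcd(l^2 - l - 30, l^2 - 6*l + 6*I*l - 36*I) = l - 6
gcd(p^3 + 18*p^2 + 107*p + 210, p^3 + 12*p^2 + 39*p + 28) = p + 7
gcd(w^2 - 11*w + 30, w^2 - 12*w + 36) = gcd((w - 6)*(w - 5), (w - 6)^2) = w - 6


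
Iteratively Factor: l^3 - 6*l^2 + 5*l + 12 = (l - 4)*(l^2 - 2*l - 3) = (l - 4)*(l - 3)*(l + 1)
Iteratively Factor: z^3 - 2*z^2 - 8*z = (z)*(z^2 - 2*z - 8) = z*(z - 4)*(z + 2)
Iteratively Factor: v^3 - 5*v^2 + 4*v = (v - 1)*(v^2 - 4*v) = v*(v - 1)*(v - 4)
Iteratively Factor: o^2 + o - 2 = (o - 1)*(o + 2)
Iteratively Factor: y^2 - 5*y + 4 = (y - 1)*(y - 4)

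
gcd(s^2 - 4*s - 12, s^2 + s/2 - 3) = s + 2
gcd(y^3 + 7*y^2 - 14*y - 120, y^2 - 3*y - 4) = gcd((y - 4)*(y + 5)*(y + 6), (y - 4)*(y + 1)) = y - 4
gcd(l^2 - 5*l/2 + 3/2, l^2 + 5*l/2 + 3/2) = 1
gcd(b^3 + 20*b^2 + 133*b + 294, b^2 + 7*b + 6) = b + 6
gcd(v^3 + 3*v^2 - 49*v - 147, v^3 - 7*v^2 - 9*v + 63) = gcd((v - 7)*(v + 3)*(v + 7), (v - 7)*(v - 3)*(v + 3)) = v^2 - 4*v - 21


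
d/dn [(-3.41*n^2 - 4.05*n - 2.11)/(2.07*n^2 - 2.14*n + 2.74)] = (15.6809*n^2 - 9.9514*n - 15.6124)/(4.2849*n^4 - 8.8596*n^3 + 15.9232*n^2 - 11.7272*n + 7.5076)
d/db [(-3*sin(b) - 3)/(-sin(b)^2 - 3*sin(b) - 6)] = 3*(-sin(b)^2 - 2*sin(b) + 3)*cos(b)/(sin(b)^2 + 3*sin(b) + 6)^2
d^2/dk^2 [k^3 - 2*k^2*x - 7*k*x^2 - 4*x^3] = 6*k - 4*x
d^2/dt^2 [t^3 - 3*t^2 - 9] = 6*t - 6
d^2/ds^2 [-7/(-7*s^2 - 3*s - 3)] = 14*(-49*s^2 - 21*s + (14*s + 3)^2 - 21)/(7*s^2 + 3*s + 3)^3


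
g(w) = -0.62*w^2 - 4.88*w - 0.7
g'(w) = -1.24*w - 4.88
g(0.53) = -3.46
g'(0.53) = -5.54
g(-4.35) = 8.80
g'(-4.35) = 0.51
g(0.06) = -1.00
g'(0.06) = -4.95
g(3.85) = -28.68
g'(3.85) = -9.65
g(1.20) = -7.45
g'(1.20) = -6.37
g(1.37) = -8.55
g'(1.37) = -6.58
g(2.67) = -18.15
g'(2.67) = -8.19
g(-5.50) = 7.38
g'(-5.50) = 1.94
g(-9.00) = -7.00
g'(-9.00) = 6.28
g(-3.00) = 8.36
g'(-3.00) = -1.16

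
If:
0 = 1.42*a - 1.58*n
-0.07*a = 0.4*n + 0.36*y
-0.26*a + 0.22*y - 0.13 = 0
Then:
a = -0.25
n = -0.22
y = 0.30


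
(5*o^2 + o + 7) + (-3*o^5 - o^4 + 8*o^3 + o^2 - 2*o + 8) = -3*o^5 - o^4 + 8*o^3 + 6*o^2 - o + 15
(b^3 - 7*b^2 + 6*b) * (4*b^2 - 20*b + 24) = 4*b^5 - 48*b^4 + 188*b^3 - 288*b^2 + 144*b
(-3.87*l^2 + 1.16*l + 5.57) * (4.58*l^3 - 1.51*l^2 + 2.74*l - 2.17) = -17.7246*l^5 + 11.1565*l^4 + 13.1552*l^3 + 3.1656*l^2 + 12.7446*l - 12.0869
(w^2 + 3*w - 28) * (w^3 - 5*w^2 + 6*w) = w^5 - 2*w^4 - 37*w^3 + 158*w^2 - 168*w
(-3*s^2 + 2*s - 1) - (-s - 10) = -3*s^2 + 3*s + 9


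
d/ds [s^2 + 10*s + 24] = 2*s + 10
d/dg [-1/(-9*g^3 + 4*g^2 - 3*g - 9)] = (-27*g^2 + 8*g - 3)/(9*g^3 - 4*g^2 + 3*g + 9)^2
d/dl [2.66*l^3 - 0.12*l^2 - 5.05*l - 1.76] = 7.98*l^2 - 0.24*l - 5.05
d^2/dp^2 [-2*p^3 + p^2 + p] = 2 - 12*p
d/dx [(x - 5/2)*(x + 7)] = 2*x + 9/2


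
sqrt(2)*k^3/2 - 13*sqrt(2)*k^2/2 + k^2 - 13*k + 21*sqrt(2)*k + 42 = (k - 7)*(k - 6)*(sqrt(2)*k/2 + 1)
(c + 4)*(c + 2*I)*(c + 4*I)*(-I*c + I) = -I*c^4 + 6*c^3 - 3*I*c^3 + 18*c^2 + 12*I*c^2 - 24*c + 24*I*c - 32*I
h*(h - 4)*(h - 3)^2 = h^4 - 10*h^3 + 33*h^2 - 36*h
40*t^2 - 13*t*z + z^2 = (-8*t + z)*(-5*t + z)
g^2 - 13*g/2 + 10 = (g - 4)*(g - 5/2)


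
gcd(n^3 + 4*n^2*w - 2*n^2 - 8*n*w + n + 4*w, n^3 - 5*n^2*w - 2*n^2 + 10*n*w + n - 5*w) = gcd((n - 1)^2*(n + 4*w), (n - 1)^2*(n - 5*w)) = n^2 - 2*n + 1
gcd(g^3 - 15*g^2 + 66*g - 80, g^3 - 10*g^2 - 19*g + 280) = g - 8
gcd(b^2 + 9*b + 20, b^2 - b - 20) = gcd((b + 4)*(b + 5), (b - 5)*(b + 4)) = b + 4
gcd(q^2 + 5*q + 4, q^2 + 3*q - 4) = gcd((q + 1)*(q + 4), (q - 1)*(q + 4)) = q + 4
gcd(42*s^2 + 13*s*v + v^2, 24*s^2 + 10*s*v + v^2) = 6*s + v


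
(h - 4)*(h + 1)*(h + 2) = h^3 - h^2 - 10*h - 8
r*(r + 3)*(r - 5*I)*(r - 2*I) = r^4 + 3*r^3 - 7*I*r^3 - 10*r^2 - 21*I*r^2 - 30*r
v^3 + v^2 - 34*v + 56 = (v - 4)*(v - 2)*(v + 7)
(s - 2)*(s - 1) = s^2 - 3*s + 2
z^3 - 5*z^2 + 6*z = z*(z - 3)*(z - 2)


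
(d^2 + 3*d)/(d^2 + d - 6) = d/(d - 2)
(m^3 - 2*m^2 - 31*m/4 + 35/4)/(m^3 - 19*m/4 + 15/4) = (2*m - 7)/(2*m - 3)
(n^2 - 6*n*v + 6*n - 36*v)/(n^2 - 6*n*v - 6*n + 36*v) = (n + 6)/(n - 6)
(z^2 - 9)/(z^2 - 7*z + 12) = (z + 3)/(z - 4)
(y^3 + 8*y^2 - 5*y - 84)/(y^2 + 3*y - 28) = (y^2 + y - 12)/(y - 4)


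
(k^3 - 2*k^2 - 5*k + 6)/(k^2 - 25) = (k^3 - 2*k^2 - 5*k + 6)/(k^2 - 25)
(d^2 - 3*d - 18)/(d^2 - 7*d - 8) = (-d^2 + 3*d + 18)/(-d^2 + 7*d + 8)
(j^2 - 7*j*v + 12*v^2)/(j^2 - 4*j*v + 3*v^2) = (-j + 4*v)/(-j + v)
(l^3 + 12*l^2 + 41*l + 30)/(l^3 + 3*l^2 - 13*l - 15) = (l + 6)/(l - 3)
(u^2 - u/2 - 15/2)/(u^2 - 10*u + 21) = (u + 5/2)/(u - 7)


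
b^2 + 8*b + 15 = (b + 3)*(b + 5)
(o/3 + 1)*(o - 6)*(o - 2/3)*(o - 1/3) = o^4/3 - 4*o^3/3 - 133*o^2/27 + 52*o/9 - 4/3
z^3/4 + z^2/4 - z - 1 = (z/4 + 1/4)*(z - 2)*(z + 2)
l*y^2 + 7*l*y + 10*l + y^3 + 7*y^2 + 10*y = (l + y)*(y + 2)*(y + 5)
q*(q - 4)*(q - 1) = q^3 - 5*q^2 + 4*q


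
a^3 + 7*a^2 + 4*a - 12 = (a - 1)*(a + 2)*(a + 6)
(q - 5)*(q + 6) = q^2 + q - 30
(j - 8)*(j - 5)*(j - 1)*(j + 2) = j^4 - 12*j^3 + 25*j^2 + 66*j - 80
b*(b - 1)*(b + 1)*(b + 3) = b^4 + 3*b^3 - b^2 - 3*b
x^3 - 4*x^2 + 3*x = x*(x - 3)*(x - 1)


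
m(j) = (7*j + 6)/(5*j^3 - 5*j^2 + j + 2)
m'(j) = (7*j + 6)*(-15*j^2 + 10*j - 1)/(5*j^3 - 5*j^2 + j + 2)^2 + 7/(5*j^3 - 5*j^2 + j + 2) = (35*j^3 - 35*j^2 + 7*j - (7*j + 6)*(15*j^2 - 10*j + 1) + 14)/(5*j^3 - 5*j^2 + j + 2)^2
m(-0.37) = 4.93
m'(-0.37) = -37.95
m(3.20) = 0.24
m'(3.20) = -0.19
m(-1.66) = 0.15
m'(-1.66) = 0.06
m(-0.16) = 2.88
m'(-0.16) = -0.95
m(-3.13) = 0.08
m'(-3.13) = 0.03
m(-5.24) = 0.04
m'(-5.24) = 0.01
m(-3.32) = 0.07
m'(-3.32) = 0.03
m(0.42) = 4.68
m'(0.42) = 5.03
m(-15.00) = 0.01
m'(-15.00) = 0.00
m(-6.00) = 0.03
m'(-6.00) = 0.01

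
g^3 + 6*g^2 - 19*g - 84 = (g - 4)*(g + 3)*(g + 7)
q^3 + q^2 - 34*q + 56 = (q - 4)*(q - 2)*(q + 7)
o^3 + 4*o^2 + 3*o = o*(o + 1)*(o + 3)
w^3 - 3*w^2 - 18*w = w*(w - 6)*(w + 3)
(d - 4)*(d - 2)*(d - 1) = d^3 - 7*d^2 + 14*d - 8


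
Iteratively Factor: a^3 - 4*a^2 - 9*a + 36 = (a + 3)*(a^2 - 7*a + 12) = (a - 4)*(a + 3)*(a - 3)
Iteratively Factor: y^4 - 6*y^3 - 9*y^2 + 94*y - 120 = (y + 4)*(y^3 - 10*y^2 + 31*y - 30) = (y - 3)*(y + 4)*(y^2 - 7*y + 10) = (y - 3)*(y - 2)*(y + 4)*(y - 5)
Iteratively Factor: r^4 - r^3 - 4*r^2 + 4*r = (r - 1)*(r^3 - 4*r) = (r - 2)*(r - 1)*(r^2 + 2*r) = r*(r - 2)*(r - 1)*(r + 2)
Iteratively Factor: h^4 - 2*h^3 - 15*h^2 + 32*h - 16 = (h - 1)*(h^3 - h^2 - 16*h + 16) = (h - 4)*(h - 1)*(h^2 + 3*h - 4) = (h - 4)*(h - 1)*(h + 4)*(h - 1)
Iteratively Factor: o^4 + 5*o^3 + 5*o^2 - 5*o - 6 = (o - 1)*(o^3 + 6*o^2 + 11*o + 6) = (o - 1)*(o + 3)*(o^2 + 3*o + 2) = (o - 1)*(o + 2)*(o + 3)*(o + 1)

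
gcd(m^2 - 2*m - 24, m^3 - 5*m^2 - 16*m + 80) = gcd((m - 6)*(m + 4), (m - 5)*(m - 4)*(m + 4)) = m + 4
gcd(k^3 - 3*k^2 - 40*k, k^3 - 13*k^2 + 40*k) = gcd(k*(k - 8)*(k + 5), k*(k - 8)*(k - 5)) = k^2 - 8*k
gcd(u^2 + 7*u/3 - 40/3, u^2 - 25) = u + 5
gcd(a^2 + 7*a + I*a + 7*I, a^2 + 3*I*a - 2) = a + I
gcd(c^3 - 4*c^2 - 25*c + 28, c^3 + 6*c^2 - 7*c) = c - 1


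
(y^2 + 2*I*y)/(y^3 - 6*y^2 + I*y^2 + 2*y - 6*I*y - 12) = y/(y^2 - y*(6 + I) + 6*I)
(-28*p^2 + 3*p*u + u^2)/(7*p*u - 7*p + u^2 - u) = (-4*p + u)/(u - 1)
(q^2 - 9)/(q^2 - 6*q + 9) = (q + 3)/(q - 3)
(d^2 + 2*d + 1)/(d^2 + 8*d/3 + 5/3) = 3*(d + 1)/(3*d + 5)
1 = 1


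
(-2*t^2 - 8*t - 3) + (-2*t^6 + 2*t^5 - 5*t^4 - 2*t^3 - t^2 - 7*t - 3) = -2*t^6 + 2*t^5 - 5*t^4 - 2*t^3 - 3*t^2 - 15*t - 6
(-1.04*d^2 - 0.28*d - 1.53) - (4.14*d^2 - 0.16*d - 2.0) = -5.18*d^2 - 0.12*d + 0.47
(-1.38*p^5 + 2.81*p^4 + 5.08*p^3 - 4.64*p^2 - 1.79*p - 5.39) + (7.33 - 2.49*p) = -1.38*p^5 + 2.81*p^4 + 5.08*p^3 - 4.64*p^2 - 4.28*p + 1.94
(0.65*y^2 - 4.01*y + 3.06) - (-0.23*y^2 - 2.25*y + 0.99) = 0.88*y^2 - 1.76*y + 2.07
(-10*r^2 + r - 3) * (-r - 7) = 10*r^3 + 69*r^2 - 4*r + 21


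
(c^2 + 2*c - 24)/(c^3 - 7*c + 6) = (c^2 + 2*c - 24)/(c^3 - 7*c + 6)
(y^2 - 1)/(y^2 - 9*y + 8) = (y + 1)/(y - 8)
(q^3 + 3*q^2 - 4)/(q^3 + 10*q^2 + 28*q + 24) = (q - 1)/(q + 6)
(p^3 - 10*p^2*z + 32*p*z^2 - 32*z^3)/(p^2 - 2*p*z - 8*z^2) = (p^2 - 6*p*z + 8*z^2)/(p + 2*z)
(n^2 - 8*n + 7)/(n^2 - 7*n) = (n - 1)/n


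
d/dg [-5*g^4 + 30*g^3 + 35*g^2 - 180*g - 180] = -20*g^3 + 90*g^2 + 70*g - 180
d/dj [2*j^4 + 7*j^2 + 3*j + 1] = 8*j^3 + 14*j + 3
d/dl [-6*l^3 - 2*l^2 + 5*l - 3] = -18*l^2 - 4*l + 5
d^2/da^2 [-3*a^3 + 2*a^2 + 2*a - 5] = 4 - 18*a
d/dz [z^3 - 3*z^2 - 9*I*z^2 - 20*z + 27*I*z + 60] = 3*z^2 - 6*z - 18*I*z - 20 + 27*I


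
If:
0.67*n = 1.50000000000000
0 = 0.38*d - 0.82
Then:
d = 2.16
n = 2.24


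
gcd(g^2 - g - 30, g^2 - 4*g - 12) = g - 6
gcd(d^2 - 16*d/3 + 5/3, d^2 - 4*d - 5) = d - 5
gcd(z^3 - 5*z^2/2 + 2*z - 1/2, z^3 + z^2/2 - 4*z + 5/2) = z^2 - 2*z + 1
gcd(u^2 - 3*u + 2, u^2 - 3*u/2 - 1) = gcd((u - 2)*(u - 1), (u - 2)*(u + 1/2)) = u - 2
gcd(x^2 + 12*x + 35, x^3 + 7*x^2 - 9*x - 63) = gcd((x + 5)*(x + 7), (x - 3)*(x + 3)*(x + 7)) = x + 7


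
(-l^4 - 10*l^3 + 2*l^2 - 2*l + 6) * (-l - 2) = l^5 + 12*l^4 + 18*l^3 - 2*l^2 - 2*l - 12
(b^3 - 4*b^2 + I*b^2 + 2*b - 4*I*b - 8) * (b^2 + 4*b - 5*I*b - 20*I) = b^5 - 4*I*b^4 - 9*b^3 + 54*I*b^2 - 112*b + 160*I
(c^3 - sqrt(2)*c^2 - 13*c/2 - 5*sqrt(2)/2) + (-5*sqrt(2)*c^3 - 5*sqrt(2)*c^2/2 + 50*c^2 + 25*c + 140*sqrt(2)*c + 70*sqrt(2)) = -5*sqrt(2)*c^3 + c^3 - 7*sqrt(2)*c^2/2 + 50*c^2 + 37*c/2 + 140*sqrt(2)*c + 135*sqrt(2)/2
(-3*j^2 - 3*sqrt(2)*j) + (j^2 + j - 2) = -2*j^2 - 3*sqrt(2)*j + j - 2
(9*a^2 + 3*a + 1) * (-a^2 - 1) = -9*a^4 - 3*a^3 - 10*a^2 - 3*a - 1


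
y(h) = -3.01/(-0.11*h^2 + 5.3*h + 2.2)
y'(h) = -3.01*(0.22*h - 5.3)/(-0.11*h^2 + 5.3*h + 2.2)^2 = (15.953 - 0.6622*h)/(-0.11*h^2 + 5.3*h + 2.2)^2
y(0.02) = -1.31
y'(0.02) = 3.00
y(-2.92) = 0.21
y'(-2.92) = 0.09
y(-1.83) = 0.38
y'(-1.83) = 0.28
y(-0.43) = 30.30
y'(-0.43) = 1645.46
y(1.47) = -0.31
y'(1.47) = 0.16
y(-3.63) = 0.16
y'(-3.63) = 0.05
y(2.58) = -0.20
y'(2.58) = 0.06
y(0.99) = -0.41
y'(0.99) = 0.28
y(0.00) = -1.37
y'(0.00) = 3.30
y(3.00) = -0.18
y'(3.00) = 0.05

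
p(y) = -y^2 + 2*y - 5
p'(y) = 2 - 2*y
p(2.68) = -6.82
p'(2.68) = -3.36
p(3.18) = -8.75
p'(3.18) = -4.36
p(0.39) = -4.37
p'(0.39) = 1.22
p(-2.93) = -19.44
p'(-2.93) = 7.86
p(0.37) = -4.40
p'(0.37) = 1.26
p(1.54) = -4.29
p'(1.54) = -1.08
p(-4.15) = -30.52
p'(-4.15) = 10.30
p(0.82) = -4.03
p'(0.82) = 0.36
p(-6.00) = -53.00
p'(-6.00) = 14.00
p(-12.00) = -173.00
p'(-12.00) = 26.00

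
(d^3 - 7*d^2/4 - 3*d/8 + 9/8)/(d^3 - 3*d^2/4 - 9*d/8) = (d - 1)/d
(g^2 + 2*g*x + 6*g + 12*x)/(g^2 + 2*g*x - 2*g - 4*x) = (g + 6)/(g - 2)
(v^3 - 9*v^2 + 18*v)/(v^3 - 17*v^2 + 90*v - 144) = v/(v - 8)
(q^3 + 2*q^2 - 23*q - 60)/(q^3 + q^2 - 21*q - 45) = (q + 4)/(q + 3)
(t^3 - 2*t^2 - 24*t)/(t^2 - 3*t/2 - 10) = 2*t*(-t^2 + 2*t + 24)/(-2*t^2 + 3*t + 20)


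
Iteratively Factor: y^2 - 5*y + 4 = (y - 1)*(y - 4)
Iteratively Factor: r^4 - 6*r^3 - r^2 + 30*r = (r - 5)*(r^3 - r^2 - 6*r) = (r - 5)*(r - 3)*(r^2 + 2*r) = r*(r - 5)*(r - 3)*(r + 2)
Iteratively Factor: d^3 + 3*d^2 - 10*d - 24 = (d - 3)*(d^2 + 6*d + 8) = (d - 3)*(d + 2)*(d + 4)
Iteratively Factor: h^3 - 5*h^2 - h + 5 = (h - 1)*(h^2 - 4*h - 5) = (h - 5)*(h - 1)*(h + 1)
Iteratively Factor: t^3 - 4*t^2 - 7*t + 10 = (t + 2)*(t^2 - 6*t + 5) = (t - 1)*(t + 2)*(t - 5)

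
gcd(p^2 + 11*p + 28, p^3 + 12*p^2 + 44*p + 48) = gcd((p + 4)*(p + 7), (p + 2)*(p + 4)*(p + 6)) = p + 4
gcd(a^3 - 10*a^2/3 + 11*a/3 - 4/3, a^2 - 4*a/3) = a - 4/3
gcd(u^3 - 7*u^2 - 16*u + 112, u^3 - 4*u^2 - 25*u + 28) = u^2 - 3*u - 28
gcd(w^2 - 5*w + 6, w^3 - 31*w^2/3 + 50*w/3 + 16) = w - 3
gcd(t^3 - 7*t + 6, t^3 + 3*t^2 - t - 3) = t^2 + 2*t - 3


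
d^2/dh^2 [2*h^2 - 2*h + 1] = 4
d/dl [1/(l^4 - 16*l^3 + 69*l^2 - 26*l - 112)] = 2*(-2*l^3 + 24*l^2 - 69*l + 13)/(-l^4 + 16*l^3 - 69*l^2 + 26*l + 112)^2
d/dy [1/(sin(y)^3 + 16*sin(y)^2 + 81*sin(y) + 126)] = (-32*sin(y) + 3*cos(y)^2 - 84)*cos(y)/(sin(y)^3 + 16*sin(y)^2 + 81*sin(y) + 126)^2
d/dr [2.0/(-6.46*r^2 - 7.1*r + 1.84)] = (25.84*r + 14.2)/(6.46*r^2 + 7.1*r - 1.84)^2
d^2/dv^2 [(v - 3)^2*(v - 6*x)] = 6*v - 12*x - 12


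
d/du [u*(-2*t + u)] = -2*t + 2*u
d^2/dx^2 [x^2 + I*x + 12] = 2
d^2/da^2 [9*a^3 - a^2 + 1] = 54*a - 2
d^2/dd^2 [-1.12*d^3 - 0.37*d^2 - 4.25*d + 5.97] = -6.72*d - 0.74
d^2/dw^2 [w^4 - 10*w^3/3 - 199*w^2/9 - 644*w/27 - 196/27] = 12*w^2 - 20*w - 398/9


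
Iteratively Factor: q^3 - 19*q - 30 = (q + 3)*(q^2 - 3*q - 10) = (q - 5)*(q + 3)*(q + 2)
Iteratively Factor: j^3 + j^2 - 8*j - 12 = (j - 3)*(j^2 + 4*j + 4) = (j - 3)*(j + 2)*(j + 2)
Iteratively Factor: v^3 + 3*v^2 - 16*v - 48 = (v + 4)*(v^2 - v - 12) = (v - 4)*(v + 4)*(v + 3)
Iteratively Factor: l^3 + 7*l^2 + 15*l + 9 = (l + 3)*(l^2 + 4*l + 3) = (l + 3)^2*(l + 1)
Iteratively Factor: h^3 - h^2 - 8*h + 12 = (h - 2)*(h^2 + h - 6) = (h - 2)*(h + 3)*(h - 2)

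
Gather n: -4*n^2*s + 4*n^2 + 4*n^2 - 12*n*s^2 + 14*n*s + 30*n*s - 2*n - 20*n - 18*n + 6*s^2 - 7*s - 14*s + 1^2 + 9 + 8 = n^2*(8 - 4*s) + n*(-12*s^2 + 44*s - 40) + 6*s^2 - 21*s + 18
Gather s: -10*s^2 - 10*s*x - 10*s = -10*s^2 + s*(-10*x - 10)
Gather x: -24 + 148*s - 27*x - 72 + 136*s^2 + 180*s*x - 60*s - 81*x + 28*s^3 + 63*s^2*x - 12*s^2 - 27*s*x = 28*s^3 + 124*s^2 + 88*s + x*(63*s^2 + 153*s - 108) - 96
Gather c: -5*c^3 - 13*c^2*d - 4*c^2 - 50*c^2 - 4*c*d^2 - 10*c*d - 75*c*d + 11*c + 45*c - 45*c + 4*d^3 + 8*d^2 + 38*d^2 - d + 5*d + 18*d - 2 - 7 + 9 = -5*c^3 + c^2*(-13*d - 54) + c*(-4*d^2 - 85*d + 11) + 4*d^3 + 46*d^2 + 22*d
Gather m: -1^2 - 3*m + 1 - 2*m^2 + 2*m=-2*m^2 - m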